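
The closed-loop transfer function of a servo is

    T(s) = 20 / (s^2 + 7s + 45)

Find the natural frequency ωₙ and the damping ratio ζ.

Compare the denominator to the standard form s^2 + 2ζωₙs + ωₙ².
ωₙ² = 45, so ωₙ = √45 ≈ 6.708 rad/s.
2ζωₙ = 7, so ζ = 7/(2·√45) ≈ 0.5217.

ωₙ ≈ 6.708 rad/s, ζ ≈ 0.5217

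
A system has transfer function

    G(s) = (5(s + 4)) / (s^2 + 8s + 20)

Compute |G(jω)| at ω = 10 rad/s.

Substitute s = j10: numerator = 20 + j50, denominator = -80 + j80.
|G(j10)| = |20 + j50| / |-80 + j80| = 53.852 / 113.14 ≈ 0.4760.

|G(j10)| ≈ 0.4760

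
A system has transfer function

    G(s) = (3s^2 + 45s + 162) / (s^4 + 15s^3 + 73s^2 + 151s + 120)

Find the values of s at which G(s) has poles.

The poles are the roots of the denominator s^4 + 15s^3 + 73s^2 + 151s + 120 = 0.
Trying s = -3: the polynomial evaluates to 0, so (s + 3) is a factor.
Dividing out leaves s^3 + 12s^2 + 37s + 40 = 0.
This factors further as (s^2 + 4s + 5)(s + 8) = 0.

s = -2 + j, -2 - j, -3, -8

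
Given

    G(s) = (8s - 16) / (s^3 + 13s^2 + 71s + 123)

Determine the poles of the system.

The poles are the roots of the denominator s^3 + 13s^2 + 71s + 123 = 0.
Trying s = -3: the polynomial evaluates to 0, so (s + 3) is a factor.
Dividing out leaves s^2 + 10s + 41 = 0.
The quadratic formula then gives s = -5 ± 4j.

s = -5 + 4j, -5 - 4j, -3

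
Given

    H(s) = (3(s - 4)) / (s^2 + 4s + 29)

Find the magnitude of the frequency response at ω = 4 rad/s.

|H(j4)| ≈ 0.8232

Substitute s = j4: numerator = -12 + j12, denominator = 13 + j16.
|H(j4)| = |-12 + j12| / |13 + j16| = 16.971 / 20.616 ≈ 0.8232.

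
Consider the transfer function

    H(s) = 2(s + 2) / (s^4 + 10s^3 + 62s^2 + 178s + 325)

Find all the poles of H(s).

s = -2 ± 3j, -3 ± 4j

The poles are the roots of the denominator s^4 + 10s^3 + 62s^2 + 178s + 325 = 0.
No real roots exist; factor into two real quadratics: (s^2 + 4s + 13)(s^2 + 6s + 25) = 0.
Each quadratic gives a conjugate pair via the quadratic formula.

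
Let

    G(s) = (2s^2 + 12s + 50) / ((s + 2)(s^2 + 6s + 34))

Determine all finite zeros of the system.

s = -3 + 4j, -3 - 4j

Set the numerator to zero: 2s^2 + 12s + 50 = 0, i.e. 2·(s^2 + 6s + 25) = 0.
Factoring: (s^2 + 6s + 25) = 0.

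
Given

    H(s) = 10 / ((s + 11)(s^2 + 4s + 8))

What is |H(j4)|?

|H(j4)| ≈ 0.04776

Substitute s = j4: numerator = 10, denominator = -152 + j144.
|H(j4)| = |10| / |-152 + j144| = 10 / 209.38 ≈ 0.04776.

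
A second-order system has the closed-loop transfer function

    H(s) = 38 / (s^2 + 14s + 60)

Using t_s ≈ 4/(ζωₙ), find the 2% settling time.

t_s ≈ 0.5714 s

Comparing s^2 + 14s + 60 to s^2 + 2ζωₙs + ωₙ²: ωₙ = √60 ≈ 7.746 rad/s and ζ = 14/(2·√60) ≈ 0.9037.
ζωₙ = 14/2 = 7, so t_s ≈ 4/(ζωₙ) = 4/7 ≈ 0.5714 s.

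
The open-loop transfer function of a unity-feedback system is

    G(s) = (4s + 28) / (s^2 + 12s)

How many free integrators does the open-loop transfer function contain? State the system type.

Type 1

Factor s from the denominator: s^2 + 12s = s·(s + 12).
There is 1 pole at the origin, so the system is Type 1.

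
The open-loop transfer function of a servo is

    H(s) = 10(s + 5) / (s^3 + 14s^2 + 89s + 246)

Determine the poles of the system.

s = -4 + 5j, -4 - 5j, -6

The poles are the roots of the denominator s^3 + 14s^2 + 89s + 246 = 0.
Trying s = -6: the polynomial evaluates to 0, so (s + 6) is a factor.
Dividing out leaves s^2 + 8s + 41 = 0.
The quadratic formula then gives s = -4 ± 5j.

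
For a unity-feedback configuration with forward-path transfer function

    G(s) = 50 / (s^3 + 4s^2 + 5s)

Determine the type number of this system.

Factor s from the denominator: s^3 + 4s^2 + 5s = s·(s^2 + 4s + 5).
There is 1 pole at the origin, so the system is Type 1.

Type 1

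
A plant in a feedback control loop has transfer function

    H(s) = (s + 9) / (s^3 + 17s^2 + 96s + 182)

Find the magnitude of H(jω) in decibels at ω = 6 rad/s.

|H(j6)|_dB ≈ -34.3 dB

Substitute s = j6: numerator = 9 + j6, denominator = -430 + j360.
|H(j6)| = |9 + j6| / |-430 + j360| = 10.817 / 560.80 ≈ 0.01929.
In decibels: 20·log₁₀(0.01929) ≈ -34.3 dB.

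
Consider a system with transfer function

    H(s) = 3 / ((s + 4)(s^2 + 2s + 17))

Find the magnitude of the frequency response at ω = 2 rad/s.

|H(j2)| ≈ 0.04932

Substitute s = j2: numerator = 3, denominator = 44 + j42.
|H(j2)| = |3| / |44 + j42| = 3 / 60.828 ≈ 0.04932.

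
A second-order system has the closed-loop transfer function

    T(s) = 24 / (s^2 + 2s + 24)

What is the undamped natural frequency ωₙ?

Compare the denominator to the standard form s^2 + 2ζωₙs + ωₙ².
ωₙ² = 24, so ωₙ = √24 ≈ 4.899 rad/s.

ωₙ ≈ 4.899 rad/s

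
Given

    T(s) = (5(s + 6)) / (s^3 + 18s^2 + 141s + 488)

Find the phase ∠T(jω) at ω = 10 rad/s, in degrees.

At s = j10: numerator = 30 + j50, denominator = -1312 + j410.
∠T = ∠num − ∠den = 59.036° − (162.65°) = -103.6°.

∠T(j10) ≈ -103.6°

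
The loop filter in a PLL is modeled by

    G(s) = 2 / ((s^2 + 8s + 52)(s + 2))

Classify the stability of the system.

stable

The poles can be read from the denominator factors: s = -4 ± 6j, -2.
Since all poles lie strictly in the left half-plane, the system is stable.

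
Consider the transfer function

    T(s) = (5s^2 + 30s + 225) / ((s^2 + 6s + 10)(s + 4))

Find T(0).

Set s = 0: T(0) = (225) / (40) = 45/8.

T(0) = 45/8 ≈ 5.625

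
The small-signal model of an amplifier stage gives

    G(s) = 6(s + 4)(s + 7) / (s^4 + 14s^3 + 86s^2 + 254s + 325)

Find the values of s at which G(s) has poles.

The poles are the roots of the denominator s^4 + 14s^3 + 86s^2 + 254s + 325 = 0.
No real roots exist; factor into two real quadratics: (s^2 + 6s + 13)(s^2 + 8s + 25) = 0.
Each quadratic gives a conjugate pair via the quadratic formula.

s = -3 ± 2j, -4 ± 3j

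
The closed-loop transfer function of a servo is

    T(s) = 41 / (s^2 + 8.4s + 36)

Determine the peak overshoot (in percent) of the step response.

%OS ≈ 4.60%

Comparing s^2 + 8.4s + 36 to s^2 + 2ζωₙs + ωₙ²: ωₙ = 6 rad/s and ζ = 8.4/(2·6) = 0.7.
%OS = 100·exp(−πζ/√(1−ζ²)) = 100·exp(−π·0.7/√(1−0.7²)) ≈ 4.60%.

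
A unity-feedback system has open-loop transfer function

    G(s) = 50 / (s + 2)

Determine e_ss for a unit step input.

G(s) has no poles at the origin.
This is a Type 0 system. Kp = lim_{s→0} G(s) = 50/2 = 25.
e_ss = 1/(1 + Kp) = 1/(1 + 25) = 1/26 ≈ 0.03846.

e_ss = 0.03846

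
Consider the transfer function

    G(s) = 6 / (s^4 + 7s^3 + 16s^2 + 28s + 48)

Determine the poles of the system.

The poles are the roots of the denominator s^4 + 7s^3 + 16s^2 + 28s + 48 = 0.
Trying s = -3: the polynomial evaluates to 0, so (s + 3) is a factor.
Dividing out leaves s^3 + 4s^2 + 4s + 16 = 0.
This factors further as (s^2 + 4)(s + 4) = 0.

s = 2j, -2j, -3, -4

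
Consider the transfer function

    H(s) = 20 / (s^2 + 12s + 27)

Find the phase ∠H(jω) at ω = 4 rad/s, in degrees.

At s = j4: numerator = 20, denominator = 11 + j48.
∠H = ∠num − ∠den = 0° − (77.093°) = -77.09°.

∠H(j4) ≈ -77.09°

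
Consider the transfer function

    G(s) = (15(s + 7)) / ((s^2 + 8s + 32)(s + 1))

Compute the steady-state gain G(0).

At s = 0 each factor (s + a) contributes a and each (s^2 + bs + c) contributes c.
G(0) = 15·(7) / ((32) · (1)) = 105/32 = 105/32.

G(0) = 105/32 ≈ 3.281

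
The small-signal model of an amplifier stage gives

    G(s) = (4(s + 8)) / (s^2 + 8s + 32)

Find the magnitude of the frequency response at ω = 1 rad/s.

Substitute s = j1: numerator = 32 + j4, denominator = 31 + j8.
|G(j1)| = |32 + j4| / |31 + j8| = 32.249 / 32.016 ≈ 1.007.

|G(j1)| ≈ 1.007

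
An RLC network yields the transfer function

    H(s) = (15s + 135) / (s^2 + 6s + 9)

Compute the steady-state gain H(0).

H(0) = 15

Set s = 0: H(0) = (135) / (9) = 15.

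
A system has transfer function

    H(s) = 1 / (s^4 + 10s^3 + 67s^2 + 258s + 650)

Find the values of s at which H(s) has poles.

The poles are the roots of the denominator s^4 + 10s^3 + 67s^2 + 258s + 650 = 0.
No real roots exist; factor into two real quadratics: (s^2 + 8s + 25)(s^2 + 2s + 26) = 0.
Each quadratic gives a conjugate pair via the quadratic formula.

s = -4 ± 3j, -1 ± 5j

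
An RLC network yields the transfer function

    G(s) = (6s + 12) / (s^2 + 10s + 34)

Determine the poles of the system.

The poles are the roots of the denominator s^2 + 10s + 34 = 0.
Using the quadratic formula: s = (-10 ± √(-36))/2 = -5 ± 3j.

s = -5 + 3j, -5 - 3j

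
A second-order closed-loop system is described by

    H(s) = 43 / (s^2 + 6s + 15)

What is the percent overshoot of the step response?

Comparing s^2 + 6s + 15 to s^2 + 2ζωₙs + ωₙ²: ωₙ = √15 ≈ 3.873 rad/s and ζ = 6/(2·√15) ≈ 0.7746.
%OS = 100·exp(−πζ/√(1−ζ²)) = 100·exp(−π·0.7746/√(1−0.7746²)) ≈ 2.13%.

%OS ≈ 2.13%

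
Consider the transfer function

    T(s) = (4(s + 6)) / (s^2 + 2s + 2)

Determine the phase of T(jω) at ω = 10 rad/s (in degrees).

At s = j10: numerator = 24 + j40, denominator = -98 + j20.
∠T = ∠num − ∠den = 59.036° − (168.47°) = -109.4°.

∠T(j10) ≈ -109.4°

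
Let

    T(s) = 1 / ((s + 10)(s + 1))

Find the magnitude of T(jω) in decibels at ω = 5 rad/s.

Substitute s = j5: numerator = 1, denominator = -15 + j55.
|T(j5)| = |1| / |-15 + j55| = 1 / 57.009 ≈ 0.01754.
In decibels: 20·log₁₀(0.01754) ≈ -35.1 dB.

|T(j5)|_dB ≈ -35.1 dB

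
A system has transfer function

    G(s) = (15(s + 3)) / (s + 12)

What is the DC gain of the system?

G(0) = 15/4 ≈ 3.750

At s = 0 each factor (s + a) contributes a and each (s^2 + bs + c) contributes c.
G(0) = 15·(3) / ((12)) = 45/12 = 15/4.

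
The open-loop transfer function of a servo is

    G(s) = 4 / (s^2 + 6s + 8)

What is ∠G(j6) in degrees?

∠G(j6) ≈ -127.9°

At s = j6: numerator = 4, denominator = -28 + j36.
∠G = ∠num − ∠den = 0° − (127.87°) = -127.9°.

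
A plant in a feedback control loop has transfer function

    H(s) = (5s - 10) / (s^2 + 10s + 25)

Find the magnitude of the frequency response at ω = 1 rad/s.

Substitute s = j1: numerator = -10 + j5, denominator = 24 + j10.
|H(j1)| = |-10 + j5| / |24 + j10| = 11.180 / 26 ≈ 0.4300.

|H(j1)| ≈ 0.4300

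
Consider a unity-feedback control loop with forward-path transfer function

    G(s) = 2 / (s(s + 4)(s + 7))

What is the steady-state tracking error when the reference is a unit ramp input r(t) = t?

e_ss = 14

G(s) has one pole at the origin.
This is a Type 1 system. Kv = lim_{s→0} s·G(s) = 2/28 = 1/14.
e_ss = 1/Kv = 1/(1/14) = 14.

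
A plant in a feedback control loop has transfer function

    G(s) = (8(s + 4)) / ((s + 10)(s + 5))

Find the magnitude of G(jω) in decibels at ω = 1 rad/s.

|G(j1)|_dB ≈ -3.83 dB

Substitute s = j1: numerator = 32 + j8, denominator = 49 + j15.
|G(j1)| = |32 + j8| / |49 + j15| = 32.985 / 51.245 ≈ 0.6437.
In decibels: 20·log₁₀(0.6437) ≈ -3.83 dB.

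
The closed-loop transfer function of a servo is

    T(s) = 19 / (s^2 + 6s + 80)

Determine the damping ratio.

ζ ≈ 0.3354

Compare the denominator to the standard form s^2 + 2ζωₙs + ωₙ².
ωₙ² = 80, so ωₙ = √80 ≈ 8.944 rad/s.
2ζωₙ = 6, so ζ = 6/(2·√80) ≈ 0.3354.
With ζ = 0.3354 the response is underdamped.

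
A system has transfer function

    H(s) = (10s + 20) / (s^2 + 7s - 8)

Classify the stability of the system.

The denominator s^2 + 7s - 8 factors as (s - 1)(s + 8), giving poles at s = 1, -8.
Since the pole(s) at s = 1 lie in the right half-plane, the system is unstable.

unstable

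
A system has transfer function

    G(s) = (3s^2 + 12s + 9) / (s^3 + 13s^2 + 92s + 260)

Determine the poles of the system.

s = -4 ± 6j, -5

The poles are the roots of the denominator s^3 + 13s^2 + 92s + 260 = 0.
Trying s = -5: the polynomial evaluates to 0, so (s + 5) is a factor.
Dividing out leaves s^2 + 8s + 52 = 0.
The quadratic formula then gives s = -4 ± 6j.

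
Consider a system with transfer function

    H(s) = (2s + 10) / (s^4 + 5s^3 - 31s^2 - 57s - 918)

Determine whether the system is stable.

The denominator s^4 + 5s^3 - 31s^2 - 57s - 918 factors as (s^2 + 2s + 17)(s + 9)(s - 6), giving poles at s = -1 ± 4j, -9, 6.
Since the pole(s) at s = 6 lie in the right half-plane, the system is unstable.

unstable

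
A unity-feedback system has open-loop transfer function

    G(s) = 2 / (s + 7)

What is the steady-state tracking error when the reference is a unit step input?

G(s) has no poles at the origin.
This is a Type 0 system. Kp = lim_{s→0} G(s) = 2/7.
e_ss = 1/(1 + Kp) = 1/(1 + 2/7) = 7/9 ≈ 0.7778.

e_ss = 0.7778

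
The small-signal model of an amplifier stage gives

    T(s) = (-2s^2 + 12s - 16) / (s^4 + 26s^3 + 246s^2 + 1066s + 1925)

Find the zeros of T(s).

s = 2, 4

Set the numerator to zero: -2s^2 + 12s - 16 = 0, i.e. -2·(s^2 - 6s + 8) = 0.
Factoring: (s - 2)(s - 4) = 0.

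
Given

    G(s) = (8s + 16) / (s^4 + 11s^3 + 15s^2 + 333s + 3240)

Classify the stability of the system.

The denominator s^4 + 11s^3 + 15s^2 + 333s + 3240 factors as (s + 9)(s^2 - 6s + 45)(s + 8), giving poles at s = -9, 3 ± 6j, -8.
Since the pole(s) at s = 3 + 6j, 3 - 6j lie in the right half-plane, the system is unstable.

unstable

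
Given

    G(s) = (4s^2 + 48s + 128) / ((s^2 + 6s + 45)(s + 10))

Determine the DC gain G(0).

Set s = 0: G(0) = (128) / (450) = 64/225.

G(0) = 64/225 ≈ 0.2844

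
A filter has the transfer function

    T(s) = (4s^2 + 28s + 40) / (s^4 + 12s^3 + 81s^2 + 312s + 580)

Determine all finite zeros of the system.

s = -2, -5

Set the numerator to zero: 4s^2 + 28s + 40 = 0, i.e. 4·(s^2 + 7s + 10) = 0.
Factoring: (s + 2)(s + 5) = 0.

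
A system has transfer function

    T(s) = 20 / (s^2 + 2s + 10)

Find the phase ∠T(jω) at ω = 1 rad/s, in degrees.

At s = j1: numerator = 20, denominator = 9 + j2.
∠T = ∠num − ∠den = 0° − (12.529°) = -12.53°.

∠T(j1) ≈ -12.53°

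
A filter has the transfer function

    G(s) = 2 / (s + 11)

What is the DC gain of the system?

G(0) = 2/11 ≈ 0.1818

Set s = 0: G(0) = (2) / (11) = 2/11.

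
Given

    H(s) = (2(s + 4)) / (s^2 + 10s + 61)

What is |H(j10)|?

Substitute s = j10: numerator = 8 + j20, denominator = -39 + j100.
|H(j10)| = |8 + j20| / |-39 + j100| = 21.541 / 107.34 ≈ 0.2007.

|H(j10)| ≈ 0.2007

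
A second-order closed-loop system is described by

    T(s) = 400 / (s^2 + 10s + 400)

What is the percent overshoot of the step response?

%OS ≈ 44.4%

Comparing s^2 + 10s + 400 to s^2 + 2ζωₙs + ωₙ²: ωₙ = 20 rad/s and ζ = 10/(2·20) = 0.25.
%OS = 100·exp(−πζ/√(1−ζ²)) = 100·exp(−π·0.25/√(1−0.25²)) ≈ 44.4%.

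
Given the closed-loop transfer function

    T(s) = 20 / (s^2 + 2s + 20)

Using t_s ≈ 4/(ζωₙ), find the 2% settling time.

Comparing s^2 + 2s + 20 to s^2 + 2ζωₙs + ωₙ²: ωₙ = √20 ≈ 4.472 rad/s and ζ = 2/(2·√20) ≈ 0.2236.
ζωₙ = 2/2 = 1, so t_s ≈ 4/(ζωₙ) = 4/1 = 4 s.

t_s ≈ 4 s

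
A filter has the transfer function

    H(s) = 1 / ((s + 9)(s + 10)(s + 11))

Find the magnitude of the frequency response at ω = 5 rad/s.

Substitute s = j5: numerator = 1, denominator = 240 + j1370.
|H(j5)| = |1| / |240 + j1370| = 1 / 1390.9 ≈ 0.0007190.

|H(j5)| ≈ 0.0007190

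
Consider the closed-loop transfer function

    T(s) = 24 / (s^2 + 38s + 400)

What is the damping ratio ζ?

ζ = 0.95

Compare the denominator to the standard form s^2 + 2ζωₙs + ωₙ².
ωₙ² = 400, so ωₙ = 20 rad/s.
2ζωₙ = 38, so ζ = 38/(2·20) = 0.95.
With ζ = 0.95 the response is underdamped.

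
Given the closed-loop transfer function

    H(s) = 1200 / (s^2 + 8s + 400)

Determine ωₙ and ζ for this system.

Compare the denominator to the standard form s^2 + 2ζωₙs + ωₙ².
ωₙ² = 400, so ωₙ = 20 rad/s.
2ζωₙ = 8, so ζ = 8/(2·20) = 0.2.

ωₙ = 20 rad/s, ζ = 0.2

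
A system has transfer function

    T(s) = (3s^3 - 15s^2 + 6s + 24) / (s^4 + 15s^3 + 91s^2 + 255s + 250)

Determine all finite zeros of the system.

Set the numerator to zero: 3s^3 - 15s^2 + 6s + 24 = 0, i.e. 3·(s^3 - 5s^2 + 2s + 8) = 0.
Factoring: (s + 1)(s - 2)(s - 4) = 0.

s = -1, 2, 4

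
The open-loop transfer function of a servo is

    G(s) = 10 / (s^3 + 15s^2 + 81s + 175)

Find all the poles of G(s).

The poles are the roots of the denominator s^3 + 15s^2 + 81s + 175 = 0.
Trying s = -7: the polynomial evaluates to 0, so (s + 7) is a factor.
Dividing out leaves s^2 + 8s + 25 = 0.
The quadratic formula then gives s = -4 ± 3j.

s = -4 + 3j, -4 - 3j, -7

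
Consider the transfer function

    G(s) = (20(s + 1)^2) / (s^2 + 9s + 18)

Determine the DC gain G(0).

G(0) = 10/9 ≈ 1.111

Set s = 0: G(0) = (20) / (18) = 10/9.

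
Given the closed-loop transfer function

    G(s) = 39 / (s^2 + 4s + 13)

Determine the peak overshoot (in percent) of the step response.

%OS ≈ 12.3%

Comparing s^2 + 4s + 13 to s^2 + 2ζωₙs + ωₙ²: ωₙ = √13 ≈ 3.606 rad/s and ζ = 4/(2·√13) ≈ 0.5547.
%OS = 100·exp(−πζ/√(1−ζ²)) = 100·exp(−π·0.5547/√(1−0.5547²)) ≈ 12.3%.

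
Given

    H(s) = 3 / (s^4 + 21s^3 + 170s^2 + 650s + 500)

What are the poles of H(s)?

The poles are the roots of the denominator s^4 + 21s^3 + 170s^2 + 650s + 500 = 0.
Trying s = -1: the polynomial evaluates to 0, so (s + 1) is a factor.
Dividing out leaves s^3 + 20s^2 + 150s + 500 = 0.
This factors further as (s^2 + 10s + 50)(s + 10) = 0.

s = -5 + 5j, -5 - 5j, -1, -10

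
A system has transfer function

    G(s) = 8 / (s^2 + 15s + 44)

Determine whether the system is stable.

stable

The denominator s^2 + 15s + 44 factors as (s + 4)(s + 11), giving poles at s = -4, -11.
Since all poles lie strictly in the left half-plane, the system is stable.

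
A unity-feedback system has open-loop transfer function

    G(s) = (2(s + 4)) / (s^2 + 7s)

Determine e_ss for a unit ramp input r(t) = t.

e_ss = 0.8750

G(s) has one pole at the origin.
This is a Type 1 system. Kv = lim_{s→0} s·G(s) = 8/7.
e_ss = 1/Kv = 1/(8/7) = 7/8 ≈ 0.8750.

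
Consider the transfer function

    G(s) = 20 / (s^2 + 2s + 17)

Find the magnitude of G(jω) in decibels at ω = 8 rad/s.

Substitute s = j8: numerator = 20, denominator = -47 + j16.
|G(j8)| = |20| / |-47 + j16| = 20 / 49.649 ≈ 0.4028.
In decibels: 20·log₁₀(0.4028) ≈ -7.90 dB.

|G(j8)|_dB ≈ -7.90 dB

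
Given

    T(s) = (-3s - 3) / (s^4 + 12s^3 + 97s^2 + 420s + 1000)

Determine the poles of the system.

s = -4 ± 3j, -2 ± 6j

The poles are the roots of the denominator s^4 + 12s^3 + 97s^2 + 420s + 1000 = 0.
No real roots exist; factor into two real quadratics: (s^2 + 8s + 25)(s^2 + 4s + 40) = 0.
Each quadratic gives a conjugate pair via the quadratic formula.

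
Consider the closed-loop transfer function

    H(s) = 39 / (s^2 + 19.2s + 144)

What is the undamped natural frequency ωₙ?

ωₙ = 12 rad/s

Compare the denominator to the standard form s^2 + 2ζωₙs + ωₙ².
ωₙ² = 144, so ωₙ = 12 rad/s.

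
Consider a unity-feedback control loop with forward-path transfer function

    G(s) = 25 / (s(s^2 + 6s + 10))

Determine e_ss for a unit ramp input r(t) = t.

G(s) has one pole at the origin.
This is a Type 1 system. Kv = lim_{s→0} s·G(s) = 25/10 = 5/2.
e_ss = 1/Kv = 1/(5/2) = 2/5 ≈ 0.4000.

e_ss = 0.4000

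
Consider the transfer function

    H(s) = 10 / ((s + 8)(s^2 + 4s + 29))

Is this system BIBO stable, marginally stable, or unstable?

stable

The poles can be read from the denominator factors: s = -8, -2 + 5j, -2 - 5j.
Since all poles lie strictly in the left half-plane, the system is stable.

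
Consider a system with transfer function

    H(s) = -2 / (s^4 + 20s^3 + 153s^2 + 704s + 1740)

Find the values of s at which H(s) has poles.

s = -10, -2 ± 5j, -6

The poles are the roots of the denominator s^4 + 20s^3 + 153s^2 + 704s + 1740 = 0.
Trying s = -10: the polynomial evaluates to 0, so (s + 10) is a factor.
Dividing out leaves s^3 + 10s^2 + 53s + 174 = 0.
This factors further as (s^2 + 4s + 29)(s + 6) = 0.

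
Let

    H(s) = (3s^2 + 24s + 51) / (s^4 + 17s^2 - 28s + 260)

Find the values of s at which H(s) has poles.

s = 2 + 3j, 2 - 3j, -2 + 4j, -2 - 4j

The poles are the roots of the denominator s^4 + 17s^2 - 28s + 260 = 0.
No real roots exist; factor into two real quadratics: (s^2 - 4s + 13)(s^2 + 4s + 20) = 0.
Each quadratic gives a conjugate pair via the quadratic formula.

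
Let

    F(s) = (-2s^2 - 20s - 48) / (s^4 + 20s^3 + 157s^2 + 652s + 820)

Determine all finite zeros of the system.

s = -4, -6

Set the numerator to zero: -2s^2 - 20s - 48 = 0, i.e. -2·(s^2 + 10s + 24) = 0.
Factoring: (s + 4)(s + 6) = 0.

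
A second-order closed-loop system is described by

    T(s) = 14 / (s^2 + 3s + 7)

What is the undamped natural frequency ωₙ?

Compare the denominator to the standard form s^2 + 2ζωₙs + ωₙ².
ωₙ² = 7, so ωₙ = √7 ≈ 2.646 rad/s.

ωₙ ≈ 2.646 rad/s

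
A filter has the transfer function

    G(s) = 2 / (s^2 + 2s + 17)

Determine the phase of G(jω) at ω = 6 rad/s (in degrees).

At s = j6: numerator = 2, denominator = -19 + j12.
∠G = ∠num − ∠den = 0° − (147.72°) = -147.7°.

∠G(j6) ≈ -147.7°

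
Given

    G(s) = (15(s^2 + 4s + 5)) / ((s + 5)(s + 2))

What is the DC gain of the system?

G(0) = 15/2 ≈ 7.500

At s = 0 each factor (s + a) contributes a and each (s^2 + bs + c) contributes c.
G(0) = 15·(5) / ((5) · (2)) = 75/10 = 15/2.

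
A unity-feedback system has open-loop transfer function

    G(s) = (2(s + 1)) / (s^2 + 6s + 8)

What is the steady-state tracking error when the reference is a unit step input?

e_ss = 0.8000

G(s) has no poles at the origin.
This is a Type 0 system. Kp = lim_{s→0} G(s) = 2/8 = 1/4.
e_ss = 1/(1 + Kp) = 1/(1 + 1/4) = 4/5 ≈ 0.8000.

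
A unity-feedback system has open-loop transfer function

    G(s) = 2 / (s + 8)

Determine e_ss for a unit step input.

G(s) has no poles at the origin.
This is a Type 0 system. Kp = lim_{s→0} G(s) = 2/8 = 1/4.
e_ss = 1/(1 + Kp) = 1/(1 + 1/4) = 4/5 ≈ 0.8000.

e_ss = 0.8000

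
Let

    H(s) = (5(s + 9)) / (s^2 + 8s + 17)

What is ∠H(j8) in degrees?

∠H(j8) ≈ -84.66°

At s = j8: numerator = 45 + j40, denominator = -47 + j64.
∠H = ∠num − ∠den = 41.634° − (126.29°) = -84.66°.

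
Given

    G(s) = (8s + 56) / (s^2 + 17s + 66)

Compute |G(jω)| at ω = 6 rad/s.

Substitute s = j6: numerator = 56 + j48, denominator = 30 + j102.
|G(j6)| = |56 + j48| / |30 + j102| = 73.756 / 106.32 ≈ 0.6937.

|G(j6)| ≈ 0.6937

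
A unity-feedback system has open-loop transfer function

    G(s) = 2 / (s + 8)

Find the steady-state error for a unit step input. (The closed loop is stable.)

G(s) has no poles at the origin.
This is a Type 0 system. Kp = lim_{s→0} G(s) = 2/8 = 1/4.
e_ss = 1/(1 + Kp) = 1/(1 + 1/4) = 4/5 ≈ 0.8000.

e_ss = 0.8000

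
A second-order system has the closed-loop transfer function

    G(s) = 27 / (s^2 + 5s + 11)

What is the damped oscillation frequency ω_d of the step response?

ω_d ≈ 2.179 rad/s

Comparing s^2 + 5s + 11 to s^2 + 2ζωₙs + ωₙ²: ωₙ = √11 ≈ 3.317 rad/s and ζ = 5/(2·√11) ≈ 0.7538.
ζωₙ = 5/2 = 2.5, so ω_d = ωₙ√(1−ζ²) = √(ωₙ² − (ζωₙ)²) = √(11 − 2.5²) = √4.75 ≈ 2.179 rad/s.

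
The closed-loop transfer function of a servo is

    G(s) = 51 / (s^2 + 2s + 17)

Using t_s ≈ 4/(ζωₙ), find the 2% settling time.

Comparing s^2 + 2s + 17 to s^2 + 2ζωₙs + ωₙ²: ωₙ = √17 ≈ 4.123 rad/s and ζ = 2/(2·√17) ≈ 0.2425.
ζωₙ = 2/2 = 1, so t_s ≈ 4/(ζωₙ) = 4/1 = 4 s.

t_s ≈ 4 s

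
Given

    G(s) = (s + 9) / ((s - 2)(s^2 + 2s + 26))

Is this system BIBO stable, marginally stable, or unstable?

The poles can be read from the denominator factors: s = 2, -1 ± 5j.
Since the pole(s) at s = 2 lie in the right half-plane, the system is unstable.

unstable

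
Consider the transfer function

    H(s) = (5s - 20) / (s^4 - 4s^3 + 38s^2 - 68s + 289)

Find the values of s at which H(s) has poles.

The poles are the roots of the denominator s^4 - 4s^3 + 38s^2 - 68s + 289 = 0.
No real roots exist; factor into two real quadratics: (s^2 - 2s + 17)(s^2 - 2s + 17) = 0.
Each quadratic gives a conjugate pair via the quadratic formula.

s = 1 ± 4j, 1 ± 4j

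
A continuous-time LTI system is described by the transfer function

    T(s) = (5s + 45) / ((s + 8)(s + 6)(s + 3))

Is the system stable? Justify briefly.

The poles can be read from the denominator factors: s = -8, -6, -3.
Since all poles lie strictly in the left half-plane, the system is stable.

stable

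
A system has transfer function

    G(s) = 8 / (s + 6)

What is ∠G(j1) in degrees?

At s = j1: numerator = 8, denominator = 6 + j1.
∠G = ∠num − ∠den = 0° − (9.4623°) = -9.462°.

∠G(j1) ≈ -9.462°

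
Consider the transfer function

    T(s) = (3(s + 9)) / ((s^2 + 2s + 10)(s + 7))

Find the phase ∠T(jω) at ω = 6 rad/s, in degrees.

∠T(j6) ≈ -162.1°

At s = j6: numerator = 27 + j18, denominator = -254 - j72.
∠T = ∠num − ∠den = 33.690° − (-164.17°) = 197.9°, which wraps to -162.1°.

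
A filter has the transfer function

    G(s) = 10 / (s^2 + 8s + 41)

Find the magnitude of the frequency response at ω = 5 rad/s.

Substitute s = j5: numerator = 10, denominator = 16 + j40.
|G(j5)| = |10| / |16 + j40| = 10 / 43.081 ≈ 0.2321.

|G(j5)| ≈ 0.2321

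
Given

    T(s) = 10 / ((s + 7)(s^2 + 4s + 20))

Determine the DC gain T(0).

At s = 0 each factor (s + a) contributes a and each (s^2 + bs + c) contributes c.
T(0) = 10·1 / ((7) · (20)) = 10/140 = 1/14.

T(0) = 1/14 ≈ 0.07143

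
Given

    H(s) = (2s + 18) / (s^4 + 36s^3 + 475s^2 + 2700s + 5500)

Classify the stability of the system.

stable

The denominator s^4 + 36s^3 + 475s^2 + 2700s + 5500 factors as (s + 10)^2(s + 11)(s + 5), giving poles at s = -10, -11, -5, -10.
Since all poles lie strictly in the left half-plane, the system is stable.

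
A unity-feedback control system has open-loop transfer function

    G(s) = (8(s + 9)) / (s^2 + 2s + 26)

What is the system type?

The denominator has no factor of s at the origin — no free integrator — so this is a Type 0 system.

Type 0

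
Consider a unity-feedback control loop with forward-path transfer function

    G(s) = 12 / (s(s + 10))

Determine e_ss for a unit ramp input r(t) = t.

e_ss = 0.8333

G(s) has one pole at the origin.
This is a Type 1 system. Kv = lim_{s→0} s·G(s) = 12/10 = 6/5.
e_ss = 1/Kv = 1/(6/5) = 5/6 ≈ 0.8333.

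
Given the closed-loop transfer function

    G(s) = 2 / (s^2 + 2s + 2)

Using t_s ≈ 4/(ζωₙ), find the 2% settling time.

t_s ≈ 4 s

Comparing s^2 + 2s + 2 to s^2 + 2ζωₙs + ωₙ²: ωₙ = √2 ≈ 1.414 rad/s and ζ = 2/(2·√2) ≈ 0.7071.
ζωₙ = 2/2 = 1, so t_s ≈ 4/(ζωₙ) = 4/1 = 4 s.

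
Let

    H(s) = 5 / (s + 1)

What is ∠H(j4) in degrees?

At s = j4: numerator = 5, denominator = 1 + j4.
∠H = ∠num − ∠den = 0° − (75.964°) = -75.96°.

∠H(j4) ≈ -75.96°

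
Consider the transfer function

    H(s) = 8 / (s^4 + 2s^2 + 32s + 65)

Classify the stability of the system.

unstable

The denominator s^4 + 2s^2 + 32s + 65 factors as (s^2 - 4s + 13)(s^2 + 4s + 5), giving poles at s = 2 + 3j, 2 - 3j, -2 + j, -2 - j.
Since the pole(s) at s = 2 ± 3j lie in the right half-plane, the system is unstable.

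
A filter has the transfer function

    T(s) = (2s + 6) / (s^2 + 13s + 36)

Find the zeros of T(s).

Set the numerator to zero: 2s + 6 = 0, i.e. 2·(s + 3) = 0.
So s = -3.

s = -3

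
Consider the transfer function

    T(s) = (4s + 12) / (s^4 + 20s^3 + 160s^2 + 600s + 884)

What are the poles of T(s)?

s = -5 + j, -5 - j, -5 + 3j, -5 - 3j

The poles are the roots of the denominator s^4 + 20s^3 + 160s^2 + 600s + 884 = 0.
No real roots exist; factor into two real quadratics: (s^2 + 10s + 26)(s^2 + 10s + 34) = 0.
Each quadratic gives a conjugate pair via the quadratic formula.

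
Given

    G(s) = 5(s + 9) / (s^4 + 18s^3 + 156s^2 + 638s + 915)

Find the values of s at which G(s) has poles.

s = -5 ± 6j, -3, -5

The poles are the roots of the denominator s^4 + 18s^3 + 156s^2 + 638s + 915 = 0.
Trying s = -3: the polynomial evaluates to 0, so (s + 3) is a factor.
Dividing out leaves s^3 + 15s^2 + 111s + 305 = 0.
This factors further as (s^2 + 10s + 61)(s + 5) = 0.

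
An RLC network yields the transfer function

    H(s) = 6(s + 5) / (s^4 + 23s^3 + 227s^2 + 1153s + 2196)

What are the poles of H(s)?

The poles are the roots of the denominator s^4 + 23s^3 + 227s^2 + 1153s + 2196 = 0.
Trying s = -9: the polynomial evaluates to 0, so (s + 9) is a factor.
Dividing out leaves s^3 + 14s^2 + 101s + 244 = 0.
This factors further as (s^2 + 10s + 61)(s + 4) = 0.

s = -9, -5 ± 6j, -4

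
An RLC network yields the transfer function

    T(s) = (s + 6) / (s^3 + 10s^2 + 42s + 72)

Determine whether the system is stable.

The denominator s^3 + 10s^2 + 42s + 72 factors as (s^2 + 6s + 18)(s + 4), giving poles at s = -3 ± 3j, -4.
Since all poles lie strictly in the left half-plane, the system is stable.

stable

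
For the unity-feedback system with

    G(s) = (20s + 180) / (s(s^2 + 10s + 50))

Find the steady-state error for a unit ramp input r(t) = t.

G(s) has one pole at the origin.
This is a Type 1 system. Kv = lim_{s→0} s·G(s) = 180/50 = 18/5.
e_ss = 1/Kv = 1/(18/5) = 5/18 ≈ 0.2778.

e_ss = 0.2778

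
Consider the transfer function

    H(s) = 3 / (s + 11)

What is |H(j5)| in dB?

Substitute s = j5: numerator = 3, denominator = 11 + j5.
|H(j5)| = |3| / |11 + j5| = 3 / 12.083 ≈ 0.2483.
In decibels: 20·log₁₀(0.2483) ≈ -12.1 dB.

|H(j5)|_dB ≈ -12.1 dB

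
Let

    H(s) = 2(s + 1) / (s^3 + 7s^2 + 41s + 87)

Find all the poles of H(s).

The poles are the roots of the denominator s^3 + 7s^2 + 41s + 87 = 0.
Trying s = -3: the polynomial evaluates to 0, so (s + 3) is a factor.
Dividing out leaves s^2 + 4s + 29 = 0.
The quadratic formula then gives s = -2 ± 5j.

s = -2 + 5j, -2 - 5j, -3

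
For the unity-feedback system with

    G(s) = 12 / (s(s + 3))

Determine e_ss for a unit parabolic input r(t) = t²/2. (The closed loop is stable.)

e_ss = ∞

G(s) has one pole at the origin.
This is a Type 1 system; Ka = lim_{s→0} s^2·G(s) = 0, so the steady-state error for a parabola input is infinite.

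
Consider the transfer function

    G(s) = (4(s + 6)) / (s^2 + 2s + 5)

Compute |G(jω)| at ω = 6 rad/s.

|G(j6)| ≈ 1.021

Substitute s = j6: numerator = 24 + j24, denominator = -31 + j12.
|G(j6)| = |24 + j24| / |-31 + j12| = 33.941 / 33.242 ≈ 1.021.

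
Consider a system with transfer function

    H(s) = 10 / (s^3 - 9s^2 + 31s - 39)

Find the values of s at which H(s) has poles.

s = 3 + 2j, 3 - 2j, 3

The poles are the roots of the denominator s^3 - 9s^2 + 31s - 39 = 0.
Trying s = 3: the polynomial evaluates to 0, so (s - 3) is a factor.
Dividing out leaves s^2 - 6s + 13 = 0.
The quadratic formula then gives s = 3 ± 2j.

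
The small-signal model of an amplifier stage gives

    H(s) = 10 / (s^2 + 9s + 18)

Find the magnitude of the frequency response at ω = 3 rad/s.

Substitute s = j3: numerator = 10, denominator = 9 + j27.
|H(j3)| = |10| / |9 + j27| = 10 / 28.460 ≈ 0.3514.

|H(j3)| ≈ 0.3514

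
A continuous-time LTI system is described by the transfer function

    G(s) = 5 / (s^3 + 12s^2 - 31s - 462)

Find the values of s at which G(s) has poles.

The poles are the roots of the denominator s^3 + 12s^2 - 31s - 462 = 0.
Trying s = 6: the polynomial evaluates to 0, so (s - 6) is a factor.
Dividing out leaves s^2 + 18s + 77 = 0.
Factoring the quadratic: (s + 7)(s + 11) = 0.

s = 6, -7, -11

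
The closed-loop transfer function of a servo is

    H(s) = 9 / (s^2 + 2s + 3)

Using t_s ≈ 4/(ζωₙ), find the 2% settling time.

t_s ≈ 4 s

Comparing s^2 + 2s + 3 to s^2 + 2ζωₙs + ωₙ²: ωₙ = √3 ≈ 1.732 rad/s and ζ = 2/(2·√3) ≈ 0.5774.
ζωₙ = 2/2 = 1, so t_s ≈ 4/(ζωₙ) = 4/1 = 4 s.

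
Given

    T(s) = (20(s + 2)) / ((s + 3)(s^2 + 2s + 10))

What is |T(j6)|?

Substitute s = j6: numerator = 40 + j120, denominator = -150 - j120.
|T(j6)| = |40 + j120| / |-150 - j120| = 126.49 / 192.09 ≈ 0.6585.

|T(j6)| ≈ 0.6585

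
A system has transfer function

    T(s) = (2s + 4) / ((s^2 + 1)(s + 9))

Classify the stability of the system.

marginally stable

The poles can be read from the denominator factors: s = j, -j, -9.
Since the simple pole(s) at s = ±j lie on the jω-axis with none in the right half-plane, the system is marginally stable.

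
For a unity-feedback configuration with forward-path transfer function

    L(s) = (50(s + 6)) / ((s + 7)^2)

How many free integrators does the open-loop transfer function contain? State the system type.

Type 0

The denominator has no factor of s at the origin — no free integrator — so this is a Type 0 system.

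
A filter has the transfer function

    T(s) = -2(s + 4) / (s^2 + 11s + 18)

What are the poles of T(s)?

s = -2, -9

The poles are the roots of the denominator s^2 + 11s + 18 = 0.
Factoring: (s + 2)(s + 9) = 0, so s = -2 and s = -9.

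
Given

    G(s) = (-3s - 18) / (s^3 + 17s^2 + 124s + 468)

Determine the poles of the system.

s = -4 + 6j, -4 - 6j, -9

The poles are the roots of the denominator s^3 + 17s^2 + 124s + 468 = 0.
Trying s = -9: the polynomial evaluates to 0, so (s + 9) is a factor.
Dividing out leaves s^2 + 8s + 52 = 0.
The quadratic formula then gives s = -4 ± 6j.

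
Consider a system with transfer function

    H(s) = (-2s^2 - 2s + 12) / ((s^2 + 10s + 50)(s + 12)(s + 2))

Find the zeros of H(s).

Set the numerator to zero: -2s^2 - 2s + 12 = 0, i.e. -2·(s^2 + s - 6) = 0.
Factoring: (s + 3)(s - 2) = 0.

s = -3, 2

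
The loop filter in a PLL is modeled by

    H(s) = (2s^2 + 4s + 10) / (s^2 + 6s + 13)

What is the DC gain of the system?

Set s = 0: H(0) = (10) / (13) = 10/13.

H(0) = 10/13 ≈ 0.7692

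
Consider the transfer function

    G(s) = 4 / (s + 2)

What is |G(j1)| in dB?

|G(j1)|_dB ≈ 5.05 dB

Substitute s = j1: numerator = 4, denominator = 2 + j1.
|G(j1)| = |4| / |2 + j1| = 4 / 2.2361 ≈ 1.789.
In decibels: 20·log₁₀(1.789) ≈ 5.05 dB.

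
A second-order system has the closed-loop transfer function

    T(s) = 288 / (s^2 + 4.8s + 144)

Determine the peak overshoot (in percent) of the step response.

%OS ≈ 52.7%

Comparing s^2 + 4.8s + 144 to s^2 + 2ζωₙs + ωₙ²: ωₙ = 12 rad/s and ζ = 4.8/(2·12) = 0.2.
%OS = 100·exp(−πζ/√(1−ζ²)) = 100·exp(−π·0.2/√(1−0.2²)) ≈ 52.7%.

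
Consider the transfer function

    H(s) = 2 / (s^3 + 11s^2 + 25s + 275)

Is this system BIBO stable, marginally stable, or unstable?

marginally stable

The denominator s^3 + 11s^2 + 25s + 275 factors as (s^2 + 25)(s + 11), giving poles at s = 5j, -5j, -11.
Since the simple pole(s) at s = ±5j lie on the jω-axis with none in the right half-plane, the system is marginally stable.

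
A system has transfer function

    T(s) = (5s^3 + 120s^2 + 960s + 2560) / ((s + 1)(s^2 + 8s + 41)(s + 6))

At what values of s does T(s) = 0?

Set the numerator to zero: 5s^3 + 120s^2 + 960s + 2560 = 0, i.e. 5·(s^3 + 24s^2 + 192s + 512) = 0.
Factoring: (s + 8)^3 = 0.

s = -8, -8, -8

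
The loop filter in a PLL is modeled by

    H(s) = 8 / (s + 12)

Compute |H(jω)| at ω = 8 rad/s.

Substitute s = j8: numerator = 8, denominator = 12 + j8.
|H(j8)| = |8| / |12 + j8| = 8 / 14.422 ≈ 0.5547.

|H(j8)| ≈ 0.5547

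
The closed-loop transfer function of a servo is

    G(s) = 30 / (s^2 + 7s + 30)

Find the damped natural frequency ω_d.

ω_d ≈ 4.213 rad/s

Comparing s^2 + 7s + 30 to s^2 + 2ζωₙs + ωₙ²: ωₙ = √30 ≈ 5.477 rad/s and ζ = 7/(2·√30) ≈ 0.6390.
ζωₙ = 7/2 = 3.5, so ω_d = ωₙ√(1−ζ²) = √(ωₙ² − (ζωₙ)²) = √(30 − 3.5²) = √17.75 ≈ 4.213 rad/s.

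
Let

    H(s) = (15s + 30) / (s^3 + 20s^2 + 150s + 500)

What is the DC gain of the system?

Set s = 0: H(0) = (30) / (500) = 3/50.

H(0) = 3/50 ≈ 0.06000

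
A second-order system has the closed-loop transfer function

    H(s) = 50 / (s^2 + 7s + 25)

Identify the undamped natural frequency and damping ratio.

ωₙ = 5 rad/s, ζ = 0.7

Compare the denominator to the standard form s^2 + 2ζωₙs + ωₙ².
ωₙ² = 25, so ωₙ = 5 rad/s.
2ζωₙ = 7, so ζ = 7/(2·5) = 0.7.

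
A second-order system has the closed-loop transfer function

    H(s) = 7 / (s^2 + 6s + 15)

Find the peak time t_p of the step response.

t_p ≈ 1.283 s

Comparing s^2 + 6s + 15 to s^2 + 2ζωₙs + ωₙ²: ωₙ = √15 ≈ 3.873 rad/s and ζ = 6/(2·√15) ≈ 0.7746.
ζωₙ = 6/2 = 3, so ω_d = ωₙ√(1−ζ²) = √(ωₙ² − (ζωₙ)²) = √(15 − 3²) = √6 ≈ 2.449 rad/s.
t_p = π/ω_d = π/2.449 ≈ 1.283 s.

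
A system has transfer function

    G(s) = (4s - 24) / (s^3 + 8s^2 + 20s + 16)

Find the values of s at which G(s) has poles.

The poles are the roots of the denominator s^3 + 8s^2 + 20s + 16 = 0.
Trying s = -2: the polynomial evaluates to 0, so (s + 2) is a factor.
Dividing out leaves s^2 + 6s + 8 = 0.
Factoring the quadratic: (s + 4)(s + 2) = 0.

s = -2, -4, -2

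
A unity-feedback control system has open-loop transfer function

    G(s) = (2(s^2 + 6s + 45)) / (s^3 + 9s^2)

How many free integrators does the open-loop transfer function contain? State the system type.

Type 2

The denominator has 2 factors of s at the origin (free integrators), so this is a Type 2 system.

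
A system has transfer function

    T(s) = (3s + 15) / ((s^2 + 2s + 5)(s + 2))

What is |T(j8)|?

|T(j8)| ≈ 0.05614

Substitute s = j8: numerator = 15 + j24, denominator = -246 - j440.
|T(j8)| = |15 + j24| / |-246 - j440| = 28.302 / 504.10 ≈ 0.05614.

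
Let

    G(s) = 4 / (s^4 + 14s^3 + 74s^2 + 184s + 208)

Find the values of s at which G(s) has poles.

s = -2 ± 2j, -5 ± j

The poles are the roots of the denominator s^4 + 14s^3 + 74s^2 + 184s + 208 = 0.
No real roots exist; factor into two real quadratics: (s^2 + 4s + 8)(s^2 + 10s + 26) = 0.
Each quadratic gives a conjugate pair via the quadratic formula.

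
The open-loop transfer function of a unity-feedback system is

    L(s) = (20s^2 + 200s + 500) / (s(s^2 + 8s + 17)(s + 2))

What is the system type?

Type 1

The denominator has 1 factor of s at the origin (free integrator), so this is a Type 1 system.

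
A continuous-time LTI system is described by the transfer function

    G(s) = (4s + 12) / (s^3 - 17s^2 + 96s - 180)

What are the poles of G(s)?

s = 6, 6, 5

The poles are the roots of the denominator s^3 - 17s^2 + 96s - 180 = 0.
Trying s = 6: the polynomial evaluates to 0, so (s - 6) is a factor.
Dividing out leaves s^2 - 11s + 30 = 0.
Factoring the quadratic: (s - 6)(s - 5) = 0.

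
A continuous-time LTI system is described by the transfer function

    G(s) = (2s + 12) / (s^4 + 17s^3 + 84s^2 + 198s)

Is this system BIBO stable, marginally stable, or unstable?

marginally stable

The denominator s^4 + 17s^3 + 84s^2 + 198s factors as s(s^2 + 6s + 18)(s + 11), giving poles at s = 0, -3 + 3j, -3 - 3j, -11.
Since the simple pole(s) at s = 0 lie on the jω-axis with none in the right half-plane, the system is marginally stable.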